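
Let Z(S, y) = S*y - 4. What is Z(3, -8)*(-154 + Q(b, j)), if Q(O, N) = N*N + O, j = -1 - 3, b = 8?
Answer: 3640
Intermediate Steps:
j = -4
Z(S, y) = -4 + S*y
Q(O, N) = O + N² (Q(O, N) = N² + O = O + N²)
Z(3, -8)*(-154 + Q(b, j)) = (-4 + 3*(-8))*(-154 + (8 + (-4)²)) = (-4 - 24)*(-154 + (8 + 16)) = -28*(-154 + 24) = -28*(-130) = 3640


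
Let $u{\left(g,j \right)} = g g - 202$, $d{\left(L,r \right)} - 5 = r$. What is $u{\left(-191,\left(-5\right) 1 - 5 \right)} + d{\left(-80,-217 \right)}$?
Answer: $36067$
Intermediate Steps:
$d{\left(L,r \right)} = 5 + r$
$u{\left(g,j \right)} = -202 + g^{2}$ ($u{\left(g,j \right)} = g^{2} - 202 = -202 + g^{2}$)
$u{\left(-191,\left(-5\right) 1 - 5 \right)} + d{\left(-80,-217 \right)} = \left(-202 + \left(-191\right)^{2}\right) + \left(5 - 217\right) = \left(-202 + 36481\right) - 212 = 36279 - 212 = 36067$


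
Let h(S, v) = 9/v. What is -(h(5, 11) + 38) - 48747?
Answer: -536644/11 ≈ -48786.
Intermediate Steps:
-(h(5, 11) + 38) - 48747 = -(9/11 + 38) - 48747 = -1*427/11 - 48747 = -427/11 - 48747 = -536644/11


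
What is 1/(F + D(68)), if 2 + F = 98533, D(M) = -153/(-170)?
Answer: 10/985319 ≈ 1.0149e-5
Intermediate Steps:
D(M) = 9/10 (D(M) = -153*(-1/170) = 9/10)
F = 98531 (F = -2 + 98533 = 98531)
1/(F + D(68)) = 1/(98531 + 9/10) = 1/(985319/10) = 10/985319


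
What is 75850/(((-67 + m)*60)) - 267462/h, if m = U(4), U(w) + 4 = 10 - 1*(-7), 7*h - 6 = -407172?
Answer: -413625049/21986964 ≈ -18.812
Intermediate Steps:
h = -407166/7 (h = 6/7 + (⅐)*(-407172) = 6/7 - 407172/7 = -407166/7 ≈ -58167.)
U(w) = 13 (U(w) = -4 + (10 - 1*(-7)) = -4 + (10 + 7) = -4 + 17 = 13)
m = 13
75850/(((-67 + m)*60)) - 267462/h = 75850/(((-67 + 13)*60)) - 267462/(-407166/7) = 75850/((-54*60)) - 267462*(-7/407166) = 75850/(-3240) + 312039/67861 = 75850*(-1/3240) + 312039/67861 = -7585/324 + 312039/67861 = -413625049/21986964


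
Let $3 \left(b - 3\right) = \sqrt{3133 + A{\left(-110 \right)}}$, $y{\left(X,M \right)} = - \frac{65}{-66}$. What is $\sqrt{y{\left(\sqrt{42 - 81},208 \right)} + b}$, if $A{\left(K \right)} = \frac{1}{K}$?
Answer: $\frac{\sqrt{433950 + 330 \sqrt{37909190}}}{330} \approx 4.7584$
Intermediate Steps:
$y{\left(X,M \right)} = \frac{65}{66}$ ($y{\left(X,M \right)} = \left(-65\right) \left(- \frac{1}{66}\right) = \frac{65}{66}$)
$b = 3 + \frac{\sqrt{37909190}}{330}$ ($b = 3 + \frac{\sqrt{3133 + \frac{1}{-110}}}{3} = 3 + \frac{\sqrt{3133 - \frac{1}{110}}}{3} = 3 + \frac{\sqrt{\frac{344629}{110}}}{3} = 3 + \frac{\frac{1}{110} \sqrt{37909190}}{3} = 3 + \frac{\sqrt{37909190}}{330} \approx 21.658$)
$\sqrt{y{\left(\sqrt{42 - 81},208 \right)} + b} = \sqrt{\frac{65}{66} + \left(3 + \frac{\sqrt{37909190}}{330}\right)} = \sqrt{\frac{263}{66} + \frac{\sqrt{37909190}}{330}}$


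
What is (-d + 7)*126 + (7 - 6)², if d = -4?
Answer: 1387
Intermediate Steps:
(-d + 7)*126 + (7 - 6)² = (-1*(-4) + 7)*126 + (7 - 6)² = (4 + 7)*126 + 1² = 11*126 + 1 = 1386 + 1 = 1387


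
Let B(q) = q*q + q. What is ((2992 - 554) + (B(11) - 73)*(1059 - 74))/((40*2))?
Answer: 60553/80 ≈ 756.91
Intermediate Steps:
B(q) = q + q² (B(q) = q² + q = q + q²)
((2992 - 554) + (B(11) - 73)*(1059 - 74))/((40*2)) = ((2992 - 554) + (11*(1 + 11) - 73)*(1059 - 74))/((40*2)) = (2438 + (11*12 - 73)*985)/80 = (2438 + (132 - 73)*985)*(1/80) = (2438 + 59*985)*(1/80) = (2438 + 58115)*(1/80) = 60553*(1/80) = 60553/80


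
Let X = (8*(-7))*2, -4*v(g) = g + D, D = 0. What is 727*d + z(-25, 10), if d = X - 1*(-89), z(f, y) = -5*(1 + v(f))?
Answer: -67029/4 ≈ -16757.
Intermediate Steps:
v(g) = -g/4 (v(g) = -(g + 0)/4 = -g/4)
X = -112 (X = -56*2 = -112)
z(f, y) = -5 + 5*f/4 (z(f, y) = -5*(1 - f/4) = -5 + 5*f/4)
d = -23 (d = -112 - 1*(-89) = -112 + 89 = -23)
727*d + z(-25, 10) = 727*(-23) + (-5 + (5/4)*(-25)) = -16721 + (-5 - 125/4) = -16721 - 145/4 = -67029/4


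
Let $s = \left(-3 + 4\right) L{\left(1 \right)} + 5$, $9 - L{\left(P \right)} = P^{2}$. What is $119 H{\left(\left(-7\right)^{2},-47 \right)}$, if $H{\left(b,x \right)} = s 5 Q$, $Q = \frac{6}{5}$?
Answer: $9282$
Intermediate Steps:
$Q = \frac{6}{5}$ ($Q = 6 \cdot \frac{1}{5} = \frac{6}{5} \approx 1.2$)
$L{\left(P \right)} = 9 - P^{2}$
$s = 13$ ($s = \left(-3 + 4\right) \left(9 - 1^{2}\right) + 5 = 1 \left(9 - 1\right) + 5 = 1 \cdot 8 + 5 = 8 + 5 = 13$)
$H{\left(b,x \right)} = 78$ ($H{\left(b,x \right)} = 13 \cdot 5 \cdot \frac{6}{5} = 65 \cdot \frac{6}{5} = 78$)
$119 H{\left(\left(-7\right)^{2},-47 \right)} = 119 \cdot 78 = 9282$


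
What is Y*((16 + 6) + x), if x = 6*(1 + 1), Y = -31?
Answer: -1054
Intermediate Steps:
x = 12 (x = 6*2 = 12)
Y*((16 + 6) + x) = -31*((16 + 6) + 12) = -31*(22 + 12) = -31*34 = -1054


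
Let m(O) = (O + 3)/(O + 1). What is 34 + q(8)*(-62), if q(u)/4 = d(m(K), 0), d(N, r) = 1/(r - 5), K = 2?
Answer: 418/5 ≈ 83.600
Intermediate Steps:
m(O) = (3 + O)/(1 + O)
d(N, r) = 1/(-5 + r)
q(u) = -4/5 (q(u) = 4/(-5 + 0) = 4/(-5) = 4*(-1/5) = -4/5)
34 + q(8)*(-62) = 34 - 4/5*(-62) = 34 + 248/5 = 418/5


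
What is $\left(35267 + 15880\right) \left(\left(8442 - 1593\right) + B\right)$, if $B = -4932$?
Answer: $98048799$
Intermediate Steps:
$\left(35267 + 15880\right) \left(\left(8442 - 1593\right) + B\right) = \left(35267 + 15880\right) \left(\left(8442 - 1593\right) - 4932\right) = 51147 \left(6849 - 4932\right) = 51147 \cdot 1917 = 98048799$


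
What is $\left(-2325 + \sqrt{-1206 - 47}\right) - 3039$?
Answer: $-5364 + i \sqrt{1253} \approx -5364.0 + 35.398 i$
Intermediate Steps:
$\left(-2325 + \sqrt{-1206 - 47}\right) - 3039 = \left(-2325 + \sqrt{-1253}\right) - 3039 = \left(-2325 + i \sqrt{1253}\right) - 3039 = -5364 + i \sqrt{1253}$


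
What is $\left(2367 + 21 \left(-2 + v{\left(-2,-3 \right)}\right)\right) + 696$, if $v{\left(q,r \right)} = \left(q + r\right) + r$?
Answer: $2853$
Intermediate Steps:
$v{\left(q,r \right)} = q + 2 r$
$\left(2367 + 21 \left(-2 + v{\left(-2,-3 \right)}\right)\right) + 696 = \left(2367 + 21 \left(-2 + \left(-2 + 2 \left(-3\right)\right)\right)\right) + 696 = \left(2367 + 21 \left(-2 - 8\right)\right) + 696 = \left(2367 + 21 \left(-10\right)\right) + 696 = \left(2367 - 210\right) + 696 = 2157 + 696 = 2853$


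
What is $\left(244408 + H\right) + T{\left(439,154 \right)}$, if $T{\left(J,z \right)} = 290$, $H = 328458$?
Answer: $573156$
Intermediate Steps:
$\left(244408 + H\right) + T{\left(439,154 \right)} = \left(244408 + 328458\right) + 290 = 572866 + 290 = 573156$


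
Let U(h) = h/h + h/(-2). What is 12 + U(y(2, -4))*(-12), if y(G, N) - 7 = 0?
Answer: 42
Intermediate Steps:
y(G, N) = 7 (y(G, N) = 7 + 0 = 7)
U(h) = 1 - h/2 (U(h) = 1 + h*(-1/2) = 1 - h/2)
12 + U(y(2, -4))*(-12) = 12 + (1 - 1/2*7)*(-12) = 12 + (1 - 7/2)*(-12) = 12 - 5/2*(-12) = 12 + 30 = 42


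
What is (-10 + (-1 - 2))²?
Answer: 169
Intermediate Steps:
(-10 + (-1 - 2))² = (-10 - 3)² = (-13)² = 169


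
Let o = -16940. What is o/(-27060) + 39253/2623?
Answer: 5030090/322629 ≈ 15.591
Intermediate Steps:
o/(-27060) + 39253/2623 = -16940/(-27060) + 39253/2623 = -16940*(-1/27060) + 39253*(1/2623) = 77/123 + 39253/2623 = 5030090/322629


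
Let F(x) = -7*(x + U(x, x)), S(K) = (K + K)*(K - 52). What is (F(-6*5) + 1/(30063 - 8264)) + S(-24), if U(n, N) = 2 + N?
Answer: 88373147/21799 ≈ 4054.0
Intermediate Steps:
S(K) = 2*K*(-52 + K) (S(K) = (2*K)*(-52 + K) = 2*K*(-52 + K))
F(x) = -14 - 14*x (F(x) = -7*(x + (2 + x)) = -7*(2 + 2*x) = -14 - 14*x)
(F(-6*5) + 1/(30063 - 8264)) + S(-24) = ((-14 - (-84)*5) + 1/(30063 - 8264)) + 2*(-24)*(-52 - 24) = ((-14 - 14*(-30)) + 1/21799) + 2*(-24)*(-76) = ((-14 + 420) + 1/21799) + 3648 = (406 + 1/21799) + 3648 = 8850395/21799 + 3648 = 88373147/21799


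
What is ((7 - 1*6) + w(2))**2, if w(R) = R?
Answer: 9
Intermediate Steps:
((7 - 1*6) + w(2))**2 = ((7 - 1*6) + 2)**2 = ((7 - 6) + 2)**2 = (1 + 2)**2 = 3**2 = 9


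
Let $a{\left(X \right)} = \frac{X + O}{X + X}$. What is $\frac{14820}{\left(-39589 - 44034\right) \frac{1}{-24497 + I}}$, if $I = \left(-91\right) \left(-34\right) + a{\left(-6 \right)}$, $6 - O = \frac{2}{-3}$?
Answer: $\frac{951579850}{250869} \approx 3793.1$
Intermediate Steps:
$O = \frac{20}{3}$ ($O = 6 - \frac{2}{-3} = 6 - 2 \left(- \frac{1}{3}\right) = 6 - - \frac{2}{3} = 6 + \frac{2}{3} = \frac{20}{3} \approx 6.6667$)
$a{\left(X \right)} = \frac{\frac{20}{3} + X}{2 X}$ ($a{\left(X \right)} = \frac{X + \frac{20}{3}}{X + X} = \frac{\frac{20}{3} + X}{2 X}$)
$I = \frac{55691}{18}$ ($I = \left(-91\right) \left(-34\right) + \frac{20 + 3 \left(-6\right)}{6 \left(-6\right)} = 3094 + \frac{1}{6} \left(- \frac{1}{6}\right) \left(20 - 18\right) = 3094 + \frac{1}{6} \left(- \frac{1}{6}\right) 2 = 3094 - \frac{1}{18} = \frac{55691}{18} \approx 3093.9$)
$\frac{14820}{\left(-39589 - 44034\right) \frac{1}{-24497 + I}} = \frac{14820}{\left(-39589 - 44034\right) \frac{1}{-24497 + \frac{55691}{18}}} = \frac{14820}{\left(-83623\right) \frac{1}{- \frac{385255}{18}}} = \frac{14820}{\left(-83623\right) \left(- \frac{18}{385255}\right)} = \frac{14820}{\frac{1505214}{385255}} = 14820 \cdot \frac{385255}{1505214} = \frac{951579850}{250869}$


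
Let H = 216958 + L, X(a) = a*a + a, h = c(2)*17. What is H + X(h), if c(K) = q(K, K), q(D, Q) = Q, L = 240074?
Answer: 458222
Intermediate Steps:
c(K) = K
h = 34 (h = 2*17 = 34)
X(a) = a + a**2 (X(a) = a**2 + a = a + a**2)
H = 457032 (H = 216958 + 240074 = 457032)
H + X(h) = 457032 + 34*(1 + 34) = 457032 + 34*35 = 457032 + 1190 = 458222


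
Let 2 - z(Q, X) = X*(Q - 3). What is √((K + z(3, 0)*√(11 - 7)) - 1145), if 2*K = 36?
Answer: I*√1123 ≈ 33.511*I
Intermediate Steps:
K = 18 (K = (½)*36 = 18)
z(Q, X) = 2 - X*(-3 + Q) (z(Q, X) = 2 - X*(Q - 3) = 2 - X*(-3 + Q))
√((K + z(3, 0)*√(11 - 7)) - 1145) = √((18 + (2 + 3*0 - 1*3*0)*√(11 - 7)) - 1145) = √((18 + (2 + 0 + 0)*√4) - 1145) = √((18 + 2*2) - 1145) = √((18 + 4) - 1145) = √(22 - 1145) = √(-1123) = I*√1123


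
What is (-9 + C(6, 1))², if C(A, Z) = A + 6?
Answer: 9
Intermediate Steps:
C(A, Z) = 6 + A
(-9 + C(6, 1))² = (-9 + (6 + 6))² = (-9 + 12)² = 3² = 9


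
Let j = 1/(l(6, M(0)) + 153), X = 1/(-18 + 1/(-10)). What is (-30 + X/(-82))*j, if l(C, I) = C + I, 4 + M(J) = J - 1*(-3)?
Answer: -222625/1172518 ≈ -0.18987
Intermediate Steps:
M(J) = -1 + J (M(J) = -4 + (J - 1*(-3)) = -4 + (J + 3) = -4 + (3 + J) = -1 + J)
X = -10/181 (X = 1/(-18 - ⅒) = 1/(-181/10) = -10/181 ≈ -0.055249)
j = 1/158 (j = 1/((6 + (-1 + 0)) + 153) = 1/((6 - 1) + 153) = 1/(5 + 153) = 1/158 ≈ 0.0063291)
(-30 + X/(-82))*j = (-30 - 10/181/(-82))*(1/158) = (-30 - 10/181*(-1/82))*(1/158) = (-30 + 5/7421)*(1/158) = -222625/7421*1/158 = -222625/1172518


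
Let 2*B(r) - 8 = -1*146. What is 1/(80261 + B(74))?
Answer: 1/80192 ≈ 1.2470e-5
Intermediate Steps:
B(r) = -69 (B(r) = 4 + (-1*146)/2 = 4 + (½)*(-146) = 4 - 73 = -69)
1/(80261 + B(74)) = 1/(80261 - 69) = 1/80192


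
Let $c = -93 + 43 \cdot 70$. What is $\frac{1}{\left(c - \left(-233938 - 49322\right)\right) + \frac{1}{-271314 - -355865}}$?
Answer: $\frac{84551}{24196551528} \approx 3.4943 \cdot 10^{-6}$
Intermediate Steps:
$c = 2917$ ($c = -93 + 3010 = 2917$)
$\frac{1}{\left(c - \left(-233938 - 49322\right)\right) + \frac{1}{-271314 - -355865}} = \frac{1}{\left(2917 - \left(-233938 - 49322\right)\right) + \frac{1}{-271314 - -355865}} = \frac{1}{\left(2917 - \left(-233938 - 49322\right)\right) + \frac{1}{-271314 + 355865}} = \frac{1}{\left(2917 - -283260\right) + \frac{1}{84551}} = \frac{1}{\left(2917 + 283260\right) + \frac{1}{84551}} = \frac{1}{286177 + \frac{1}{84551}} = \frac{1}{\frac{24196551528}{84551}} = \frac{84551}{24196551528}$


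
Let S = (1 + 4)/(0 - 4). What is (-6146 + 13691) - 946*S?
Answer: 17455/2 ≈ 8727.5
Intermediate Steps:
S = -5/4 (S = 5/(-4) = 5*(-1/4) = -5/4 ≈ -1.2500)
(-6146 + 13691) - 946*S = (-6146 + 13691) - 946*(-5/4) = 7545 + 2365/2 = 17455/2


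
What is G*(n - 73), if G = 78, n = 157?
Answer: 6552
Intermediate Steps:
G*(n - 73) = 78*(157 - 73) = 78*84 = 6552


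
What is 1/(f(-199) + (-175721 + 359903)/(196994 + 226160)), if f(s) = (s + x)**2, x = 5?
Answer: 211577/7963004063 ≈ 2.6570e-5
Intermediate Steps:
f(s) = (5 + s)**2 (f(s) = (s + 5)**2 = (5 + s)**2)
1/(f(-199) + (-175721 + 359903)/(196994 + 226160)) = 1/((5 - 199)**2 + (-175721 + 359903)/(196994 + 226160)) = 1/((-194)**2 + 184182/423154) = 1/(37636 + 184182*(1/423154)) = 1/(37636 + 92091/211577) = 1/(7963004063/211577) = 211577/7963004063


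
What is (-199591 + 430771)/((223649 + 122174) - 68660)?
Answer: 231180/277163 ≈ 0.83409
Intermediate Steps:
(-199591 + 430771)/((223649 + 122174) - 68660) = 231180/(345823 - 68660) = 231180/277163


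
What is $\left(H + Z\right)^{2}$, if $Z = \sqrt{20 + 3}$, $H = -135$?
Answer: $\left(135 - \sqrt{23}\right)^{2} \approx 16953.0$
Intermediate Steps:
$Z = \sqrt{23} \approx 4.7958$
$\left(H + Z\right)^{2} = \left(-135 + \sqrt{23}\right)^{2}$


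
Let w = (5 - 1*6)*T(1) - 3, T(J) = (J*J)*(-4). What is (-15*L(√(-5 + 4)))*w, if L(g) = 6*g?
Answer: -90*I ≈ -90.0*I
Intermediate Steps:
T(J) = -4*J² (T(J) = J²*(-4) = -4*J²)
w = 1 (w = (5 - 1*6)*(-4*1²) - 3 = (5 - 6)*(-4*1) - 3 = -1*(-4) - 3 = 4 - 3 = 1)
(-15*L(√(-5 + 4)))*w = -90*√(-5 + 4)*1 = -90*√(-1)*1 = -90*I*1 = -90*I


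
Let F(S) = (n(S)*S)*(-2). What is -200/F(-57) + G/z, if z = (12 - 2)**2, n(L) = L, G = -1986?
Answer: -3221257/162450 ≈ -19.829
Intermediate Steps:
z = 100 (z = 10**2 = 100)
F(S) = -2*S**2 (F(S) = (S*S)*(-2) = S**2*(-2) = -2*S**2)
-200/F(-57) + G/z = -200/((-2*(-57)**2)) - 1986/100 = -200/((-2*3249)) - 1986*1/100 = -200/(-6498) - 993/50 = -200*(-1/6498) - 993/50 = 100/3249 - 993/50 = -3221257/162450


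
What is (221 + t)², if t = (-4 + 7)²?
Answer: 52900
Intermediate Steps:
t = 9 (t = 3² = 9)
(221 + t)² = (221 + 9)² = 230² = 52900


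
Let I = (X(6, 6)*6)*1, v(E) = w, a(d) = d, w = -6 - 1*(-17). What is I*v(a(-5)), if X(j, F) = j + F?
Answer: 792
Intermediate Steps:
w = 11 (w = -6 + 17 = 11)
v(E) = 11
X(j, F) = F + j
I = 72 (I = ((6 + 6)*6)*1 = (12*6)*1 = 72*1 = 72)
I*v(a(-5)) = 72*11 = 792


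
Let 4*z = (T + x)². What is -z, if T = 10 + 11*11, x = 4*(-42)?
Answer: -1369/4 ≈ -342.25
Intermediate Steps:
x = -168
T = 131 (T = 10 + 121 = 131)
z = 1369/4 (z = (131 - 168)²/4 = (¼)*(-37)² = (¼)*1369 = 1369/4 ≈ 342.25)
-z = -1*1369/4 = -1369/4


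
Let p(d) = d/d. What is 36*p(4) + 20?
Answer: 56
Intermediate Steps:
p(d) = 1
36*p(4) + 20 = 36*1 + 20 = 36 + 20 = 56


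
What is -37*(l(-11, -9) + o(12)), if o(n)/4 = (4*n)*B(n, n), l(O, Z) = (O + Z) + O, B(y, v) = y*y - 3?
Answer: -1000517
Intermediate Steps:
B(y, v) = -3 + y² (B(y, v) = y² - 3 = -3 + y²)
l(O, Z) = Z + 2*O
o(n) = 16*n*(-3 + n²) (o(n) = 4*((4*n)*(-3 + n²)) = 4*(4*n*(-3 + n²)) = 16*n*(-3 + n²))
-37*(l(-11, -9) + o(12)) = -37*((-9 + 2*(-11)) + 16*12*(-3 + 12²)) = -37*((-9 - 22) + 16*12*(-3 + 144)) = -37*(-31 + 16*12*141) = -37*(-31 + 27072) = -37*27041 = -1000517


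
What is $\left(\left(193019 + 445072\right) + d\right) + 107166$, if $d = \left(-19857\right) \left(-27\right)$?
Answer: $1281396$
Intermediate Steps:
$d = 536139$
$\left(\left(193019 + 445072\right) + d\right) + 107166 = \left(\left(193019 + 445072\right) + 536139\right) + 107166 = \left(638091 + 536139\right) + 107166 = 1174230 + 107166 = 1281396$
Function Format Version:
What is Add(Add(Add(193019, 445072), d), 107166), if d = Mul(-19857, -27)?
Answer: 1281396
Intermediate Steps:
d = 536139
Add(Add(Add(193019, 445072), d), 107166) = Add(Add(Add(193019, 445072), 536139), 107166) = Add(Add(638091, 536139), 107166) = Add(1174230, 107166) = 1281396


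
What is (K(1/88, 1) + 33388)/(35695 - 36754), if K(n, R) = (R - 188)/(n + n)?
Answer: -25160/1059 ≈ -23.758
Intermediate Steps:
K(n, R) = (-188 + R)/(2*n) (K(n, R) = (-188 + R)/((2*n)) = (-188 + R)*(1/(2*n)) = (-188 + R)/(2*n))
(K(1/88, 1) + 33388)/(35695 - 36754) = ((-188 + 1)/(2*(1/88)) + 33388)/(35695 - 36754) = ((½)*(-187)/(1/88) + 33388)/(-1059) = ((½)*88*(-187) + 33388)*(-1/1059) = (-8228 + 33388)*(-1/1059) = 25160*(-1/1059) = -25160/1059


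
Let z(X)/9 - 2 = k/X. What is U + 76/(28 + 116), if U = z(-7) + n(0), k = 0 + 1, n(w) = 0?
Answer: 4345/252 ≈ 17.242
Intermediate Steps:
k = 1
z(X) = 18 + 9/X (z(X) = 18 + 9*(1/X) = 18 + 9/X)
U = 117/7 (U = (18 + 9/(-7)) + 0 = (18 + 9*(-⅐)) + 0 = (18 - 9/7) + 0 = 117/7 + 0 = 117/7 ≈ 16.714)
U + 76/(28 + 116) = 117/7 + 76/(28 + 116) = 117/7 + 76/144 = 117/7 + 76*(1/144) = 117/7 + 19/36 = 4345/252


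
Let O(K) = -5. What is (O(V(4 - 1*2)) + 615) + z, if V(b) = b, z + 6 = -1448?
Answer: -844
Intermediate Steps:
z = -1454 (z = -6 - 1448 = -1454)
(O(V(4 - 1*2)) + 615) + z = (-5 + 615) - 1454 = 610 - 1454 = -844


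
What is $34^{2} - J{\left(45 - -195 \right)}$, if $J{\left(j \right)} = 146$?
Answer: $1010$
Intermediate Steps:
$34^{2} - J{\left(45 - -195 \right)} = 34^{2} - 146 = 1156 - 146 = 1010$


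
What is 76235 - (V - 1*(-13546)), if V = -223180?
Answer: 285869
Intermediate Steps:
76235 - (V - 1*(-13546)) = 76235 - (-223180 - 1*(-13546)) = 76235 - (-223180 + 13546) = 76235 - 1*(-209634) = 76235 + 209634 = 285869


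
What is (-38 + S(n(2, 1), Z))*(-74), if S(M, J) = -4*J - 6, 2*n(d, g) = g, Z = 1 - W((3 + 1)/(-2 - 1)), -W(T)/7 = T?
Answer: 2368/3 ≈ 789.33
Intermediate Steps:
W(T) = -7*T
Z = -25/3 (Z = 1 - (-7)*(3 + 1)/(-2 - 1) = 1 - (-7)*4/(-3) = 1 - (-7)*4*(-⅓) = 1 - (-7)*(-4)/3 = 1 - 1*28/3 = 1 - 28/3 = -25/3 ≈ -8.3333)
n(d, g) = g/2
S(M, J) = -6 - 4*J
(-38 + S(n(2, 1), Z))*(-74) = (-38 + (-6 - 4*(-25/3)))*(-74) = (-38 + (-6 + 100/3))*(-74) = (-38 + 82/3)*(-74) = -32/3*(-74) = 2368/3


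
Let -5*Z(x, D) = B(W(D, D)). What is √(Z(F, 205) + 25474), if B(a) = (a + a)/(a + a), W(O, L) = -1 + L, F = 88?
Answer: √636845/5 ≈ 159.61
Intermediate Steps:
B(a) = 1 (B(a) = (2*a)/((2*a)) = (2*a)*(1/(2*a)) = 1)
Z(x, D) = -⅕ (Z(x, D) = -⅕*1 = -⅕)
√(Z(F, 205) + 25474) = √(-⅕ + 25474) = √(127369/5) = √636845/5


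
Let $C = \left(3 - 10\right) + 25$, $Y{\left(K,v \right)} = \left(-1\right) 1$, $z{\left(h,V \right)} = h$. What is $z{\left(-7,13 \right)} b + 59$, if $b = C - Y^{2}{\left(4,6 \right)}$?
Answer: $-60$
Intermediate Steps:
$Y{\left(K,v \right)} = -1$
$C = 18$ ($C = -7 + 25 = 18$)
$b = 17$ ($b = 18 - \left(-1\right)^{2} = 18 - 1 = 17$)
$z{\left(-7,13 \right)} b + 59 = \left(-7\right) 17 + 59 = -119 + 59 = -60$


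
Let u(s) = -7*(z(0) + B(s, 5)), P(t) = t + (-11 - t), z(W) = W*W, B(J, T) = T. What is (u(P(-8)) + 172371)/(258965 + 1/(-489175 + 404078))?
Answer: 3666319148/5509286151 ≈ 0.66548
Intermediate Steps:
z(W) = W²
P(t) = -11
u(s) = -35 (u(s) = -7*(0² + 5) = -7*(0 + 5) = -7*5 = -35)
(u(P(-8)) + 172371)/(258965 + 1/(-489175 + 404078)) = (-35 + 172371)/(258965 + 1/(-489175 + 404078)) = 172336/(258965 + 1/(-85097)) = 172336/(258965 - 1/85097) = 172336/(22037144604/85097) = 172336*(85097/22037144604) = 3666319148/5509286151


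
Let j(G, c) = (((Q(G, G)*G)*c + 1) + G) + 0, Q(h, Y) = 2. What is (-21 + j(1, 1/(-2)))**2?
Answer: 400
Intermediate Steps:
j(G, c) = 1 + G + 2*G*c (j(G, c) = (((2*G)*c + 1) + G) + 0 = ((2*G*c + 1) + G) + 0 = ((1 + 2*G*c) + G) + 0 = (1 + G + 2*G*c) + 0 = 1 + G + 2*G*c)
(-21 + j(1, 1/(-2)))**2 = (-21 + (1 + 1 + 2*1/(-2)))**2 = (-21 + (1 + 1 + 2*1*(-1/2)))**2 = (-21 + (1 + 1 - 1))**2 = (-21 + 1)**2 = (-20)**2 = 400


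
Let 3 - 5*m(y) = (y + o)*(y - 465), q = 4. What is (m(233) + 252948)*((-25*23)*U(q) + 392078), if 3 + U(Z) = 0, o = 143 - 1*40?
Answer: 105751463817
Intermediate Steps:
o = 103 (o = 143 - 40 = 103)
m(y) = ⅗ - (-465 + y)*(103 + y)/5 (m(y) = ⅗ - (y + 103)*(y - 465)/5 = ⅗ - (103 + y)*(-465 + y)/5 = ⅗ - (-465 + y)*(103 + y)/5)
U(Z) = -3 (U(Z) = -3 + 0 = -3)
(m(233) + 252948)*((-25*23)*U(q) + 392078) = ((47898/5 - ⅕*233² + (362/5)*233) + 252948)*(-25*23*(-3) + 392078) = ((47898/5 - ⅕*54289 + 84346/5) + 252948)*(-575*(-3) + 392078) = ((47898/5 - 54289/5 + 84346/5) + 252948)*(1725 + 392078) = (15591 + 252948)*393803 = 268539*393803 = 105751463817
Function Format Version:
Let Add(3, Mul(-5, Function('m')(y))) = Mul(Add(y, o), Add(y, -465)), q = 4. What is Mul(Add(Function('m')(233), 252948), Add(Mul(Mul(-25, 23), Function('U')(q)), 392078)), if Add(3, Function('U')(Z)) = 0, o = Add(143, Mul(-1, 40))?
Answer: 105751463817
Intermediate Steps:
o = 103 (o = Add(143, -40) = 103)
Function('m')(y) = Add(Rational(3, 5), Mul(Rational(-1, 5), Add(-465, y), Add(103, y))) (Function('m')(y) = Add(Rational(3, 5), Mul(Rational(-1, 5), Mul(Add(y, 103), Add(y, -465)))) = Add(Rational(3, 5), Mul(Rational(-1, 5), Mul(Add(103, y), Add(-465, y)))) = Add(Rational(3, 5), Mul(Rational(-1, 5), Mul(Add(-465, y), Add(103, y)))) = Add(Rational(3, 5), Mul(Rational(-1, 5), Add(-465, y), Add(103, y))))
Function('U')(Z) = -3 (Function('U')(Z) = Add(-3, 0) = -3)
Mul(Add(Function('m')(233), 252948), Add(Mul(Mul(-25, 23), Function('U')(q)), 392078)) = Mul(Add(Add(Rational(47898, 5), Mul(Rational(-1, 5), Pow(233, 2)), Mul(Rational(362, 5), 233)), 252948), Add(Mul(Mul(-25, 23), -3), 392078)) = Mul(Add(Add(Rational(47898, 5), Mul(Rational(-1, 5), 54289), Rational(84346, 5)), 252948), Add(Mul(-575, -3), 392078)) = Mul(Add(Add(Rational(47898, 5), Rational(-54289, 5), Rational(84346, 5)), 252948), Add(1725, 392078)) = Mul(Add(15591, 252948), 393803) = Mul(268539, 393803) = 105751463817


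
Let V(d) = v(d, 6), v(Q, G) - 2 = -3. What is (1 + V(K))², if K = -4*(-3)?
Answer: 0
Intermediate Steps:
K = 12
v(Q, G) = -1 (v(Q, G) = 2 - 3 = -1)
V(d) = -1
(1 + V(K))² = (1 - 1)² = 0² = 0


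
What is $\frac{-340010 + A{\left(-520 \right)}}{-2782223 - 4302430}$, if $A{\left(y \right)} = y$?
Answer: $\frac{113510}{2361551} \approx 0.048066$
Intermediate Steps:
$\frac{-340010 + A{\left(-520 \right)}}{-2782223 - 4302430} = \frac{-340010 - 520}{-2782223 - 4302430} = - \frac{340530}{-7084653} = \left(-340530\right) \left(- \frac{1}{7084653}\right) = \frac{113510}{2361551}$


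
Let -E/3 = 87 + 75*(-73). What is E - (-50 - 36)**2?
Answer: 8768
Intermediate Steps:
E = 16164 (E = -3*(87 + 75*(-73)) = -3*(87 - 5475) = -3*(-5388) = 16164)
E - (-50 - 36)**2 = 16164 - (-50 - 36)**2 = 16164 - 1*(-86)**2 = 16164 - 1*7396 = 16164 - 7396 = 8768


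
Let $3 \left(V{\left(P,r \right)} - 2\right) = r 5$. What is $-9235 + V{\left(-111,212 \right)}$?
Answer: $- \frac{26639}{3} \approx -8879.7$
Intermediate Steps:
$V{\left(P,r \right)} = 2 + \frac{5 r}{3}$ ($V{\left(P,r \right)} = 2 + \frac{r 5}{3} = 2 + \frac{5 r}{3}$)
$-9235 + V{\left(-111,212 \right)} = -9235 + \left(2 + \frac{5}{3} \cdot 212\right) = -9235 + \left(2 + \frac{1060}{3}\right) = -9235 + \frac{1066}{3} = - \frac{26639}{3}$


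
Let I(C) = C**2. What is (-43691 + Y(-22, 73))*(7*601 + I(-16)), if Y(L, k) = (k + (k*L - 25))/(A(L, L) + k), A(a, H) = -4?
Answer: -13461465731/69 ≈ -1.9509e+8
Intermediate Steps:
Y(L, k) = (-25 + k + L*k)/(-4 + k) (Y(L, k) = (k + (k*L - 25))/(-4 + k) = (k + (L*k - 25))/(-4 + k) = (k + (-25 + L*k))/(-4 + k) = (-25 + k + L*k)/(-4 + k))
(-43691 + Y(-22, 73))*(7*601 + I(-16)) = (-43691 + (-25 + 73 - 22*73)/(-4 + 73))*(7*601 + (-16)**2) = (-43691 + (-25 + 73 - 1606)/69)*(4207 + 256) = (-43691 + (1/69)*(-1558))*4463 = (-43691 - 1558/69)*4463 = -3016237/69*4463 = -13461465731/69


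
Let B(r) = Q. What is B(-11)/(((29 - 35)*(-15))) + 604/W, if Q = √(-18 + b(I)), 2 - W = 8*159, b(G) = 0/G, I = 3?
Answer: -302/635 + I*√2/30 ≈ -0.47559 + 0.04714*I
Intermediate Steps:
b(G) = 0
W = -1270 (W = 2 - 8*159 = 2 - 1*1272 = 2 - 1272 = -1270)
Q = 3*I*√2 (Q = √(-18 + 0) = √(-18) = 3*I*√2 ≈ 4.2426*I)
B(r) = 3*I*√2
B(-11)/(((29 - 35)*(-15))) + 604/W = (3*I*√2)/(((29 - 35)*(-15))) + 604/(-1270) = (3*I*√2)/((-6*(-15))) + 604*(-1/1270) = (3*I*√2)/90 - 302/635 = (3*I*√2)*(1/90) - 302/635 = I*√2/30 - 302/635 = -302/635 + I*√2/30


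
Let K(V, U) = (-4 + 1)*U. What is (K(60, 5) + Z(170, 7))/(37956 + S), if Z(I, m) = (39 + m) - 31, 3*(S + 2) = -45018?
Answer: 0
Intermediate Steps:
K(V, U) = -3*U
S = -15008 (S = -2 + (⅓)*(-45018) = -2 - 15006 = -15008)
Z(I, m) = 8 + m
(K(60, 5) + Z(170, 7))/(37956 + S) = (-3*5 + (8 + 7))/(37956 - 15008) = (-15 + 15)/22948 = 0*(1/22948) = 0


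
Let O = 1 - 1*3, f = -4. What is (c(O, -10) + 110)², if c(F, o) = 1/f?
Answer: 192721/16 ≈ 12045.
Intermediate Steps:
O = -2 (O = 1 - 3 = -2)
c(F, o) = -¼ (c(F, o) = 1/(-4) = -¼)
(c(O, -10) + 110)² = (-¼ + 110)² = (439/4)² = 192721/16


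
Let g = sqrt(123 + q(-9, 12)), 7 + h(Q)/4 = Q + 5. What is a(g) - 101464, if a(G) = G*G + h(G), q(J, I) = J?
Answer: -101358 + 4*sqrt(114) ≈ -1.0132e+5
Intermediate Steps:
h(Q) = -8 + 4*Q (h(Q) = -28 + 4*(Q + 5) = -28 + 4*(5 + Q) = -28 + (20 + 4*Q) = -8 + 4*Q)
g = sqrt(114) (g = sqrt(123 - 9) = sqrt(114) ≈ 10.677)
a(G) = -8 + G**2 + 4*G (a(G) = G*G + (-8 + 4*G) = G**2 + (-8 + 4*G) = -8 + G**2 + 4*G)
a(g) - 101464 = (-8 + (sqrt(114))**2 + 4*sqrt(114)) - 101464 = (-8 + 114 + 4*sqrt(114)) - 101464 = (106 + 4*sqrt(114)) - 101464 = -101358 + 4*sqrt(114)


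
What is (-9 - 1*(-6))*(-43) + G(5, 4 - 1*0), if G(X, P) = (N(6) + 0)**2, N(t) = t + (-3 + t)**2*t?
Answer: 3729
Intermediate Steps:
N(t) = t + t*(-3 + t)**2
G(X, P) = 3600 (G(X, P) = (6*(1 + (-3 + 6)**2) + 0)**2 = (6*(1 + 3**2) + 0)**2 = (6*(1 + 9) + 0)**2 = (6*10 + 0)**2 = (60 + 0)**2 = 60**2 = 3600)
(-9 - 1*(-6))*(-43) + G(5, 4 - 1*0) = (-9 - 1*(-6))*(-43) + 3600 = (-9 + 6)*(-43) + 3600 = -3*(-43) + 3600 = 129 + 3600 = 3729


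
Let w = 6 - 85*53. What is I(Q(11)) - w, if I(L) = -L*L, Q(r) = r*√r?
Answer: 3168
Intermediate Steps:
w = -4499 (w = 6 - 4505 = -4499)
Q(r) = r^(3/2)
I(L) = -L²
I(Q(11)) - w = -(11^(3/2))² - 1*(-4499) = -(11*√11)² + 4499 = -1*1331 + 4499 = -1331 + 4499 = 3168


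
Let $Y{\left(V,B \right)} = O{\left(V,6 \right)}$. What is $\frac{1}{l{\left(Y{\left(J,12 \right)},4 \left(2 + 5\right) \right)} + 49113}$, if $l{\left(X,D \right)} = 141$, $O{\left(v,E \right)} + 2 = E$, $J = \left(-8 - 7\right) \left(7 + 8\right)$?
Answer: $\frac{1}{49254} \approx 2.0303 \cdot 10^{-5}$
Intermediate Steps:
$J = -225$ ($J = \left(-15\right) 15 = -225$)
$O{\left(v,E \right)} = -2 + E$
$Y{\left(V,B \right)} = 4$ ($Y{\left(V,B \right)} = -2 + 6 = 4$)
$\frac{1}{l{\left(Y{\left(J,12 \right)},4 \left(2 + 5\right) \right)} + 49113} = \frac{1}{141 + 49113} = \frac{1}{49254}$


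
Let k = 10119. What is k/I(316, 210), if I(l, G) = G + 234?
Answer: 3373/148 ≈ 22.791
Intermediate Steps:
I(l, G) = 234 + G
k/I(316, 210) = 10119/(234 + 210) = 10119/444 = 10119*(1/444) = 3373/148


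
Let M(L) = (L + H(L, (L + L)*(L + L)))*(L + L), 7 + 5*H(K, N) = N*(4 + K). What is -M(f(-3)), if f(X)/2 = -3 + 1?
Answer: -216/5 ≈ -43.200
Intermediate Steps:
f(X) = -4 (f(X) = 2*(-3 + 1) = 2*(-2) = -4)
H(K, N) = -7/5 + N*(4 + K)/5 (H(K, N) = -7/5 + (N*(4 + K))/5 = -7/5 + N*(4 + K)/5)
M(L) = 2*L*(-7/5 + L + 4*L**3/5 + 16*L**2/5) (M(L) = (L + (-7/5 + 4*((L + L)*(L + L))/5 + L*((L + L)*(L + L))/5))*(L + L) = (L + (-7/5 + 4*((2*L)*(2*L))/5 + L*((2*L)*(2*L))/5))*(2*L) = (L + (-7/5 + 4*(4*L**2)/5 + L*(4*L**2)/5))*(2*L) = (L + (-7/5 + 16*L**2/5 + 4*L**3/5))*(2*L) = (L + (-7/5 + 4*L**3/5 + 16*L**2/5))*(2*L) = (-7/5 + L + 4*L**3/5 + 16*L**2/5)*(2*L) = 2*L*(-7/5 + L + 4*L**3/5 + 16*L**2/5))
-M(f(-3)) = -2*(-4)*(-7 + 4*(-4)**3 + 5*(-4) + 16*(-4)**2)/5 = -2*(-4)*(-7 + 4*(-64) - 20 + 16*16)/5 = -2*(-4)*(-7 - 256 - 20 + 256)/5 = -2*(-4)*(-27)/5 = -1*216/5 = -216/5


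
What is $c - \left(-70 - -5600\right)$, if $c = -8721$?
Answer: $-14251$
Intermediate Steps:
$c - \left(-70 - -5600\right) = -8721 - \left(-70 - -5600\right) = -8721 - \left(-70 + 5600\right) = -8721 - 5530 = -14251$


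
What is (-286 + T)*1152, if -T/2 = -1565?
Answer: 3276288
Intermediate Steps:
T = 3130 (T = -2*(-1565) = 3130)
(-286 + T)*1152 = (-286 + 3130)*1152 = 2844*1152 = 3276288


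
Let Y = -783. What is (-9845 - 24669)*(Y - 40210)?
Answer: 1414832402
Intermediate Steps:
(-9845 - 24669)*(Y - 40210) = (-9845 - 24669)*(-783 - 40210) = -34514*(-40993) = 1414832402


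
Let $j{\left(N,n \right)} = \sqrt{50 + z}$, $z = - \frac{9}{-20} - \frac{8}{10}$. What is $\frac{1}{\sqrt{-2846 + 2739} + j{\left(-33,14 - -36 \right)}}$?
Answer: $\frac{10}{\sqrt{4965} + 10 i \sqrt{107}} \approx 0.044981 - 0.066033 i$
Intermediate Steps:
$z = - \frac{7}{20}$ ($z = \left(-9\right) \left(- \frac{1}{20}\right) - \frac{4}{5} = \frac{9}{20} - \frac{4}{5} = - \frac{7}{20} \approx -0.35$)
$j{\left(N,n \right)} = \frac{\sqrt{4965}}{10}$ ($j{\left(N,n \right)} = \sqrt{50 - \frac{7}{20}} = \sqrt{\frac{993}{20}} = \frac{\sqrt{4965}}{10}$)
$\frac{1}{\sqrt{-2846 + 2739} + j{\left(-33,14 - -36 \right)}} = \frac{1}{\sqrt{-2846 + 2739} + \frac{\sqrt{4965}}{10}} = \frac{1}{\sqrt{-107} + \frac{\sqrt{4965}}{10}} = \frac{1}{i \sqrt{107} + \frac{\sqrt{4965}}{10}} = \frac{1}{\frac{\sqrt{4965}}{10} + i \sqrt{107}}$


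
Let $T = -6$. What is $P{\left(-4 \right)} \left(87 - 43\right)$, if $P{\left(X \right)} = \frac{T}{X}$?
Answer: $66$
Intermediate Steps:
$P{\left(X \right)} = - \frac{6}{X}$
$P{\left(-4 \right)} \left(87 - 43\right) = - \frac{6}{-4} \left(87 - 43\right) = \left(-6\right) \left(- \frac{1}{4}\right) 44 = \frac{3}{2} \cdot 44 = 66$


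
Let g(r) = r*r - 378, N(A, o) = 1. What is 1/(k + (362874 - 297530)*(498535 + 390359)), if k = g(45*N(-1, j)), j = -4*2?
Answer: 1/58083891183 ≈ 1.7216e-11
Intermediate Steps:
j = -8
g(r) = -378 + r**2 (g(r) = r**2 - 378 = -378 + r**2)
k = 1647 (k = -378 + (45*1)**2 = -378 + 45**2 = -378 + 2025 = 1647)
1/(k + (362874 - 297530)*(498535 + 390359)) = 1/(1647 + (362874 - 297530)*(498535 + 390359)) = 1/(1647 + 65344*888894) = 1/(1647 + 58083889536) = 1/58083891183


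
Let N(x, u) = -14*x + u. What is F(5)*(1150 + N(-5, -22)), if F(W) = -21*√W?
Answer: -25158*√5 ≈ -56255.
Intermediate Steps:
N(x, u) = u - 14*x
F(5)*(1150 + N(-5, -22)) = (-21*√5)*(1150 + (-22 - 14*(-5))) = (-21*√5)*(1150 + (-22 + 70)) = (-21*√5)*(1150 + 48) = -21*√5*1198 = -25158*√5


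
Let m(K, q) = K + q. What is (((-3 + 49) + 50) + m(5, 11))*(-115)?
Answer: -12880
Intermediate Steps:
(((-3 + 49) + 50) + m(5, 11))*(-115) = (((-3 + 49) + 50) + (5 + 11))*(-115) = ((46 + 50) + 16)*(-115) = (96 + 16)*(-115) = 112*(-115) = -12880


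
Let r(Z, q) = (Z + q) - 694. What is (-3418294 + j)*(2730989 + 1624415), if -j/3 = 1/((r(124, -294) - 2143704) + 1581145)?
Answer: -8388270561829430036/563423 ≈ -1.4888e+13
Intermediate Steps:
r(Z, q) = -694 + Z + q
j = 3/563423 (j = -3/(((-694 + 124 - 294) - 2143704) + 1581145) = -3/((-864 - 2143704) + 1581145) = -3/(-2144568 + 1581145) = -3/(-563423) = -3*(-1/563423) = 3/563423 ≈ 5.3246e-6)
(-3418294 + j)*(2730989 + 1624415) = (-3418294 + 3/563423)*(2730989 + 1624415) = -1925945460359/563423*4355404 = -8388270561829430036/563423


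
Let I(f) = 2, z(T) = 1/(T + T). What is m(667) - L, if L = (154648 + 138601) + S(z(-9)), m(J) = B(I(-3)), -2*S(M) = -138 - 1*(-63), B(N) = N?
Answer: -586569/2 ≈ -2.9328e+5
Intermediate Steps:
z(T) = 1/(2*T)
S(M) = 75/2 (S(M) = -(-138 - 1*(-63))/2 = -(-138 + 63)/2 = -1/2*(-75) = 75/2)
m(J) = 2
L = 586573/2 (L = (154648 + 138601) + 75/2 = 293249 + 75/2 = 586573/2 ≈ 2.9329e+5)
m(667) - L = 2 - 1*586573/2 = 2 - 586573/2 = -586569/2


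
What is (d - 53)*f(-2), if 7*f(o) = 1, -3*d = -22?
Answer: -137/21 ≈ -6.5238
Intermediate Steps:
d = 22/3 (d = -⅓*(-22) = 22/3 ≈ 7.3333)
f(o) = ⅐ (f(o) = (⅐)*1 = ⅐)
(d - 53)*f(-2) = (22/3 - 53)*(⅐) = -137/3*⅐ = -137/21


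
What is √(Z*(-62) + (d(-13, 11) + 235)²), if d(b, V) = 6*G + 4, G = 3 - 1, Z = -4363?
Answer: √333507 ≈ 577.50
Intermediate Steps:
G = 2
d(b, V) = 16 (d(b, V) = 6*2 + 4 = 12 + 4 = 16)
√(Z*(-62) + (d(-13, 11) + 235)²) = √(-4363*(-62) + (16 + 235)²) = √(270506 + 251²) = √(270506 + 63001) = √333507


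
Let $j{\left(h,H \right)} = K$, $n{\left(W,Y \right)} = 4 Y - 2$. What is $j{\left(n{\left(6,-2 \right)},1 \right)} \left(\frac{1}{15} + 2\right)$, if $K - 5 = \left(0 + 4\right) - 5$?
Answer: $\frac{124}{15} \approx 8.2667$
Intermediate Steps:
$n{\left(W,Y \right)} = -2 + 4 Y$
$K = 4$ ($K = 5 + \left(\left(0 + 4\right) - 5\right) = 5 + \left(4 - 5\right) = 5 - 1 = 4$)
$j{\left(h,H \right)} = 4$
$j{\left(n{\left(6,-2 \right)},1 \right)} \left(\frac{1}{15} + 2\right) = 4 \left(\frac{1}{15} + 2\right) = 4 \cdot \frac{31}{15} = \frac{124}{15}$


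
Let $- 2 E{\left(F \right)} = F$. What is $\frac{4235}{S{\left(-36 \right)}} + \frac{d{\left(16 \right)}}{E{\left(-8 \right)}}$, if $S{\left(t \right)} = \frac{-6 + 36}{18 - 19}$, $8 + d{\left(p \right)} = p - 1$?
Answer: $- \frac{1673}{12} \approx -139.42$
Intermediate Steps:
$d{\left(p \right)} = -9 + p$ ($d{\left(p \right)} = -8 + \left(p - 1\right) = -8 + \left(-1 + p\right) = -9 + p$)
$E{\left(F \right)} = - \frac{F}{2}$
$S{\left(t \right)} = -30$ ($S{\left(t \right)} = \frac{30}{-1} = 30 \left(-1\right) = -30$)
$\frac{4235}{S{\left(-36 \right)}} + \frac{d{\left(16 \right)}}{E{\left(-8 \right)}} = \frac{4235}{-30} + \frac{-9 + 16}{\left(- \frac{1}{2}\right) \left(-8\right)} = 4235 \left(- \frac{1}{30}\right) + \frac{7}{4} = - \frac{847}{6} + 7 \cdot \frac{1}{4} = - \frac{847}{6} + \frac{7}{4} = - \frac{1673}{12}$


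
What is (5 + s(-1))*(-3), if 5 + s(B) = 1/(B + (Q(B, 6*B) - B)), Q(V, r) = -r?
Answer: -½ ≈ -0.50000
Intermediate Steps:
s(B) = -5 - 1/(6*B) (s(B) = -5 + 1/(B + (-6*B - B)) = -5 + 1/(B - 7*B) = -5 + 1/(-6*B) = -5 - 1/(6*B))
(5 + s(-1))*(-3) = (5 + (-5 - ⅙/(-1)))*(-3) = (5 + (-5 - ⅙*(-1)))*(-3) = (5 + (-5 + ⅙))*(-3) = (5 - 29/6)*(-3) = (⅙)*(-3) = -½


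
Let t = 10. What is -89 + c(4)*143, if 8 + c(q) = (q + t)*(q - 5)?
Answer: -3235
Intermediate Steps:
c(q) = -8 + (-5 + q)*(10 + q) (c(q) = -8 + (q + 10)*(q - 5) = -8 + (10 + q)*(-5 + q) = -8 + (-5 + q)*(10 + q))
-89 + c(4)*143 = -89 + (-58 + 4² + 5*4)*143 = -89 + (-58 + 16 + 20)*143 = -89 - 22*143 = -89 - 3146 = -3235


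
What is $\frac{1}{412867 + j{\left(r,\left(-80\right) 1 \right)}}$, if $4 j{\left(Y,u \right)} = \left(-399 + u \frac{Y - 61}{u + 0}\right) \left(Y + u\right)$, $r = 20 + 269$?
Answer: $\frac{4}{1615729} \approx 2.4757 \cdot 10^{-6}$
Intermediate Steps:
$r = 289$
$j{\left(Y,u \right)} = \frac{\left(-460 + Y\right) \left(Y + u\right)}{4}$ ($j{\left(Y,u \right)} = \frac{\left(-399 + u \frac{Y - 61}{u + 0}\right) \left(Y + u\right)}{4} = \frac{\left(-399 + u \frac{-61 + Y}{u}\right) \left(Y + u\right)}{4} = \frac{\left(-399 + \left(-61 + Y\right)\right) \left(Y + u\right)}{4} = \frac{\left(-460 + Y\right) \left(Y + u\right)}{4}$)
$\frac{1}{412867 + j{\left(r,\left(-80\right) 1 \right)}} = \frac{1}{412867 + \left(\left(-115\right) 289 - 115 \left(\left(-80\right) 1\right) + \frac{289^{2}}{4} + \frac{1}{4} \cdot 289 \left(\left(-80\right) 1\right)\right)} = \frac{1}{412867 + \left(-33235 - -9200 + \frac{1}{4} \cdot 83521 + \frac{1}{4} \cdot 289 \left(-80\right)\right)} = \frac{1}{412867 + \left(-33235 + 9200 + \frac{83521}{4} - 5780\right)} = \frac{1}{412867 - \frac{35739}{4}} = \frac{1}{\frac{1615729}{4}} = \frac{4}{1615729}$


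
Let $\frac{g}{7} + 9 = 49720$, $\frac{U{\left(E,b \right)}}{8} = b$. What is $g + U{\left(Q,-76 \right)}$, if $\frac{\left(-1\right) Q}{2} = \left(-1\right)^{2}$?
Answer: $347369$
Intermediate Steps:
$Q = -2$ ($Q = - 2 \left(-1\right)^{2} = \left(-2\right) 1 = -2$)
$U{\left(E,b \right)} = 8 b$
$g = 347977$ ($g = -63 + 7 \cdot 49720 = -63 + 348040 = 347977$)
$g + U{\left(Q,-76 \right)} = 347977 + 8 \left(-76\right) = 347977 - 608 = 347369$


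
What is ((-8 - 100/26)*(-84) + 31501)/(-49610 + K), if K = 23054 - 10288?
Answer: -422449/478972 ≈ -0.88199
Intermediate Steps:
K = 12766
((-8 - 100/26)*(-84) + 31501)/(-49610 + K) = ((-8 - 100/26)*(-84) + 31501)/(-49610 + 12766) = ((-8 - 100*1/26)*(-84) + 31501)/(-36844) = ((-8 - 50/13)*(-84) + 31501)*(-1/36844) = (-154/13*(-84) + 31501)*(-1/36844) = (12936/13 + 31501)*(-1/36844) = (422449/13)*(-1/36844) = -422449/478972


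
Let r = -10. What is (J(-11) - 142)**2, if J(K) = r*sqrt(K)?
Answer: 19064 + 2840*I*sqrt(11) ≈ 19064.0 + 9419.2*I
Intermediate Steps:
J(K) = -10*sqrt(K)
(J(-11) - 142)**2 = (-10*I*sqrt(11) - 142)**2 = (-142 - 10*I*sqrt(11))**2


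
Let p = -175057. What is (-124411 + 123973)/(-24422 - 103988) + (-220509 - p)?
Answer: -2918245441/64205 ≈ -45452.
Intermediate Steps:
(-124411 + 123973)/(-24422 - 103988) + (-220509 - p) = (-124411 + 123973)/(-24422 - 103988) + (-220509 - 1*(-175057)) = -438/(-128410) + (-220509 + 175057) = -438*(-1/128410) - 45452 = 219/64205 - 45452 = -2918245441/64205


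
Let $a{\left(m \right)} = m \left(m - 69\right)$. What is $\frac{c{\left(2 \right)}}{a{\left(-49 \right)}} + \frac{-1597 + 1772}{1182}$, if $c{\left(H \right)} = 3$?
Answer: $\frac{253849}{1708581} \approx 0.14857$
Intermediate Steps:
$a{\left(m \right)} = m \left(-69 + m\right)$
$\frac{c{\left(2 \right)}}{a{\left(-49 \right)}} + \frac{-1597 + 1772}{1182} = \frac{3}{\left(-49\right) \left(-69 - 49\right)} + \frac{-1597 + 1772}{1182} = \frac{3}{\left(-49\right) \left(-118\right)} + 175 \cdot \frac{1}{1182} = \frac{3}{5782} + \frac{175}{1182} = \frac{253849}{1708581}$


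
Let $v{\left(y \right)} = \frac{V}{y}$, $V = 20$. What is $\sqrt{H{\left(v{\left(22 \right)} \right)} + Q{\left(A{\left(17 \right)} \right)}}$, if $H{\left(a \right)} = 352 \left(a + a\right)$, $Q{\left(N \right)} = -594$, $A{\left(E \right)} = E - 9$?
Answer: $\sqrt{46} \approx 6.7823$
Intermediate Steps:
$A{\left(E \right)} = -9 + E$ ($A{\left(E \right)} = E - 9 = -9 + E$)
$v{\left(y \right)} = \frac{20}{y}$
$H{\left(a \right)} = 704 a$ ($H{\left(a \right)} = 352 \cdot 2 a = 704 a$)
$\sqrt{H{\left(v{\left(22 \right)} \right)} + Q{\left(A{\left(17 \right)} \right)}} = \sqrt{704 \cdot \frac{20}{22} - 594} = \sqrt{704 \cdot 20 \cdot \frac{1}{22} - 594} = \sqrt{704 \cdot \frac{10}{11} - 594} = \sqrt{640 - 594} = \sqrt{46}$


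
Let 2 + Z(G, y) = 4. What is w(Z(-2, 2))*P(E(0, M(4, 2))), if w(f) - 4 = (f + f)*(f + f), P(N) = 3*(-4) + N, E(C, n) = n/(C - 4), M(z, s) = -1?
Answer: -235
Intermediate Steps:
Z(G, y) = 2 (Z(G, y) = -2 + 4 = 2)
E(C, n) = n/(-4 + C)
P(N) = -12 + N
w(f) = 4 + 4*f² (w(f) = 4 + (f + f)*(f + f) = 4 + (2*f)*(2*f) = 4 + 4*f²)
w(Z(-2, 2))*P(E(0, M(4, 2))) = (4 + 4*2²)*(-12 - 1/(-4 + 0)) = (4 + 4*4)*(-12 - 1/(-4)) = (4 + 16)*(-12 - 1*(-¼)) = 20*(-12 + ¼) = 20*(-47/4) = -235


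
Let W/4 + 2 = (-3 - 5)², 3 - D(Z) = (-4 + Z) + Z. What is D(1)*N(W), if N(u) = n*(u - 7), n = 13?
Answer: 15665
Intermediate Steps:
D(Z) = 7 - 2*Z (D(Z) = 3 - ((-4 + Z) + Z) = 3 - (-4 + 2*Z) = 3 + (4 - 2*Z) = 7 - 2*Z)
W = 248 (W = -8 + 4*(-3 - 5)² = -8 + 4*(-8)² = -8 + 4*64 = -8 + 256 = 248)
N(u) = -91 + 13*u (N(u) = 13*(u - 7) = 13*(-7 + u) = -91 + 13*u)
D(1)*N(W) = (7 - 2*1)*(-91 + 13*248) = (7 - 2)*(-91 + 3224) = 5*3133 = 15665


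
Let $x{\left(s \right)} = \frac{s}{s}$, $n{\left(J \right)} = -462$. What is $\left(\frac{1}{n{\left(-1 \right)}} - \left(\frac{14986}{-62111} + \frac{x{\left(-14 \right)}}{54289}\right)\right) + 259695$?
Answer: $\frac{8256390910210153}{31792615602} \approx 2.597 \cdot 10^{5}$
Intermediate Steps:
$x{\left(s \right)} = 1$
$\left(\frac{1}{n{\left(-1 \right)}} - \left(\frac{14986}{-62111} + \frac{x{\left(-14 \right)}}{54289}\right)\right) + 259695 = \left(\frac{1}{-462} - \left(\frac{14986}{-62111} + 1 \cdot \frac{1}{54289}\right)\right) + 259695 = \left(- \frac{1}{462} - \left(14986 \left(- \frac{1}{62111}\right) + 1 \cdot \frac{1}{54289}\right)\right) + 259695 = \left(- \frac{1}{462} - \left(- \frac{14986}{62111} + \frac{1}{54289}\right)\right) + 259695 = \left(- \frac{1}{462} - - \frac{813512843}{3371944079}\right) + 259695 = \left(- \frac{1}{462} + \frac{813512843}{3371944079}\right) + 259695 = \frac{7601448763}{31792615602} + 259695 = \frac{8256390910210153}{31792615602}$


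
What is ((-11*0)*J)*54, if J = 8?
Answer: 0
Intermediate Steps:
((-11*0)*J)*54 = (-11*0*8)*54 = (0*8)*54 = 0*54 = 0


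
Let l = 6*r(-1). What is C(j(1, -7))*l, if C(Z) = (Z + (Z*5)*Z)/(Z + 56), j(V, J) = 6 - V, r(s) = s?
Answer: -780/61 ≈ -12.787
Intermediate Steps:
C(Z) = (Z + 5*Z**2)/(56 + Z) (C(Z) = (Z + (5*Z)*Z)/(56 + Z) = (Z + 5*Z**2)/(56 + Z))
l = -6 (l = 6*(-1) = -6)
C(j(1, -7))*l = ((6 - 1*1)*(1 + 5*(6 - 1*1))/(56 + (6 - 1*1)))*(-6) = ((6 - 1)*(1 + 5*(6 - 1))/(56 + (6 - 1)))*(-6) = (5*(1 + 5*5)/(56 + 5))*(-6) = (5*(1 + 25)/61)*(-6) = (5*(1/61)*26)*(-6) = (130/61)*(-6) = -780/61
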